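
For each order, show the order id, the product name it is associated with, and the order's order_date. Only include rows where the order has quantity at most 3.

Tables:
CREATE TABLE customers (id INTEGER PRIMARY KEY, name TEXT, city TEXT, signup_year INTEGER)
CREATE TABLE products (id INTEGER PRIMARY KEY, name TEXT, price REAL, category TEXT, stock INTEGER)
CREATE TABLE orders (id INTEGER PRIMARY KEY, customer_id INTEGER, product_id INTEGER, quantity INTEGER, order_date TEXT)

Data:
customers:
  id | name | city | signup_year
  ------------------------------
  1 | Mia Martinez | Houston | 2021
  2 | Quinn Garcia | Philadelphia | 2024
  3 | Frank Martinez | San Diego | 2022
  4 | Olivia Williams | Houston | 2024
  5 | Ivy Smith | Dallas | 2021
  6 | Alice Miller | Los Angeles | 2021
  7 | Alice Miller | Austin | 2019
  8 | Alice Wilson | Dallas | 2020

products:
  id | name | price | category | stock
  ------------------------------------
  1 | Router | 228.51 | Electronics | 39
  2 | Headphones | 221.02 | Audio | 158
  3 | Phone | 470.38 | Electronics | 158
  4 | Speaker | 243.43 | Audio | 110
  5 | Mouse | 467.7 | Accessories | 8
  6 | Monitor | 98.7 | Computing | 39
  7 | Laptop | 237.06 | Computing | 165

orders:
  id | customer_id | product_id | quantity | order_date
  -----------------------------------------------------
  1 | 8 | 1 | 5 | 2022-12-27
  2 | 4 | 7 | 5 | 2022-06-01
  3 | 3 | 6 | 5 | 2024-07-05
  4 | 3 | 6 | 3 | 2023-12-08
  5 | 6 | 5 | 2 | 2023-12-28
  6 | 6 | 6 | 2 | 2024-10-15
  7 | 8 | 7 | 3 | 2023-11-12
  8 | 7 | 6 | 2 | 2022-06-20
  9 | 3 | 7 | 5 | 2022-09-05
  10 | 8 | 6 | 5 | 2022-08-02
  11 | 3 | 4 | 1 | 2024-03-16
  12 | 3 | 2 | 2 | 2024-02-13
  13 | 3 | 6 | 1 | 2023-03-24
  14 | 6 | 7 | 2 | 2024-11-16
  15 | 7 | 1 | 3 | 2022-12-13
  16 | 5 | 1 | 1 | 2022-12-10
SELECT c.id, p.name AS product, c.order_date FROM orders c JOIN products p ON c.product_id = p.id WHERE c.quantity <= 3

Execution result:
id | product | order_date
4 | Monitor | 2023-12-08
5 | Mouse | 2023-12-28
6 | Monitor | 2024-10-15
7 | Laptop | 2023-11-12
8 | Monitor | 2022-06-20
11 | Speaker | 2024-03-16
12 | Headphones | 2024-02-13
13 | Monitor | 2023-03-24
14 | Laptop | 2024-11-16
15 | Router | 2022-12-13
16 | Router | 2022-12-10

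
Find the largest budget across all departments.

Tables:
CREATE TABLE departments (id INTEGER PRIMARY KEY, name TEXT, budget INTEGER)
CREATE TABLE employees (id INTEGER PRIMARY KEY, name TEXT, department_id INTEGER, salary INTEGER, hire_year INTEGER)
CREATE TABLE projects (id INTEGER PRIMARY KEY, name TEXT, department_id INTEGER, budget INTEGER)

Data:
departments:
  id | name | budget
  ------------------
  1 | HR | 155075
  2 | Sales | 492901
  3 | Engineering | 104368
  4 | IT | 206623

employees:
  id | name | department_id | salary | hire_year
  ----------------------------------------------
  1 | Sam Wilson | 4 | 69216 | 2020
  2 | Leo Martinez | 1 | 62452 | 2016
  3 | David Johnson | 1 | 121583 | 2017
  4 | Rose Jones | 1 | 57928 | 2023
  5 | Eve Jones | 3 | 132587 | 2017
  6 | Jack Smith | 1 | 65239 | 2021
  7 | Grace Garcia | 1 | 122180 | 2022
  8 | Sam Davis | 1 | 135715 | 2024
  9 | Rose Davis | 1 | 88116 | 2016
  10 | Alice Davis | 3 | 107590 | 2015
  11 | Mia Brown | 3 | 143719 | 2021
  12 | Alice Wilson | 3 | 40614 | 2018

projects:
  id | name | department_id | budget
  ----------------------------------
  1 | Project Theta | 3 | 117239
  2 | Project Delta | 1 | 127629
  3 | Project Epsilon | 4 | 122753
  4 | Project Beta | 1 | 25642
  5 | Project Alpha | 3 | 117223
SELECT MAX(budget) FROM departments

Execution result:
492901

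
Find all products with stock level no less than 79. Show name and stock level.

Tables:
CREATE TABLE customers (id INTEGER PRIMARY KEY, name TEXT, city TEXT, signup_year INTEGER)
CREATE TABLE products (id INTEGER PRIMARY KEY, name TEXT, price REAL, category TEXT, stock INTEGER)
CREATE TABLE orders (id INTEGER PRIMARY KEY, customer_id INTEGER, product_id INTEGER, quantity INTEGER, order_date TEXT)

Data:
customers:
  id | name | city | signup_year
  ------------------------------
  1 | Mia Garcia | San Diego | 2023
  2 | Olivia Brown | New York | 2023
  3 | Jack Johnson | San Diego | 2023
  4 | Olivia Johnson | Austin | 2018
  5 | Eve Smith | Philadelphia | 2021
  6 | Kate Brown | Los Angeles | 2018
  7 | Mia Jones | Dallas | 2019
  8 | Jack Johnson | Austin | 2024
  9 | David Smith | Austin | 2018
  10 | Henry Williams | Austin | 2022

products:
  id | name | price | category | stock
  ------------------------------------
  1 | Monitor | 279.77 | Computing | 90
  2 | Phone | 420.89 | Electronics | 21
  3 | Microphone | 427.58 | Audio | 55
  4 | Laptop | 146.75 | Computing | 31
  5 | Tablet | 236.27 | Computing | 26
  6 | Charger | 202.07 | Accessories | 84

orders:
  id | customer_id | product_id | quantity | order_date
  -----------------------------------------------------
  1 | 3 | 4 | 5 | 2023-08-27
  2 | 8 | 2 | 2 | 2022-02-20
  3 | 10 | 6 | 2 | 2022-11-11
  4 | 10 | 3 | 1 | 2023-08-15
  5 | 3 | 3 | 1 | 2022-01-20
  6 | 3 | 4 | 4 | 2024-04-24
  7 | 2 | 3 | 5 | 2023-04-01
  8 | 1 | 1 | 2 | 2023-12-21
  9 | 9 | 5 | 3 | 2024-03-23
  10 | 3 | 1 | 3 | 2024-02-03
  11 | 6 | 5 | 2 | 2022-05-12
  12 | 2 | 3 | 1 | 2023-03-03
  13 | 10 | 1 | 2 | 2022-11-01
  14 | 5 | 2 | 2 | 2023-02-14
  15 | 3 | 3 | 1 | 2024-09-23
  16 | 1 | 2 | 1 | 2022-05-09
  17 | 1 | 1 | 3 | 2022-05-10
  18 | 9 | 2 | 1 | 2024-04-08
SELECT name, stock FROM products WHERE stock >= 79

Execution result:
name | stock
Monitor | 90
Charger | 84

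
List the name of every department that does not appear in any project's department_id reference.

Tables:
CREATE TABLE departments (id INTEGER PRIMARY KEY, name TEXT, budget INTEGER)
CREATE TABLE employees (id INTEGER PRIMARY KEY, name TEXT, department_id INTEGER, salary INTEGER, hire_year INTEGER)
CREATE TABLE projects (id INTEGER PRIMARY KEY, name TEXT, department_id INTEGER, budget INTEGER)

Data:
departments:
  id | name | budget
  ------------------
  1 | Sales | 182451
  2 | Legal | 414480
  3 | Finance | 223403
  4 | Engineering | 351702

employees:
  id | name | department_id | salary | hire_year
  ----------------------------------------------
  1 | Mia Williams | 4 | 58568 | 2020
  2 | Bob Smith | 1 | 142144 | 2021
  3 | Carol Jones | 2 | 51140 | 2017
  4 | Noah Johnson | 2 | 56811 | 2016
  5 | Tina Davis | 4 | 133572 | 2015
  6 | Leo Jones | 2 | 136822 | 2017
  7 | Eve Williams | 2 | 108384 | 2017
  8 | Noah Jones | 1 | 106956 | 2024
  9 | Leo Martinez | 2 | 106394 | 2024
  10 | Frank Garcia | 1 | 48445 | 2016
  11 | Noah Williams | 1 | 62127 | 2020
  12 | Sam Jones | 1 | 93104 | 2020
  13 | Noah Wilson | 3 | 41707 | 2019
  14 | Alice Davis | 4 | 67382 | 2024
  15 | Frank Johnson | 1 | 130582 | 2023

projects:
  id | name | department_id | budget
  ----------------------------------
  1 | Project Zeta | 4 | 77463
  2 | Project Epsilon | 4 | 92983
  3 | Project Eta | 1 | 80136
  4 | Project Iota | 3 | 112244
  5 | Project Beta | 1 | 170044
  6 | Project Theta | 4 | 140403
SELECT p.name FROM departments p LEFT JOIN projects c ON c.department_id = p.id WHERE c.id IS NULL

Execution result:
Legal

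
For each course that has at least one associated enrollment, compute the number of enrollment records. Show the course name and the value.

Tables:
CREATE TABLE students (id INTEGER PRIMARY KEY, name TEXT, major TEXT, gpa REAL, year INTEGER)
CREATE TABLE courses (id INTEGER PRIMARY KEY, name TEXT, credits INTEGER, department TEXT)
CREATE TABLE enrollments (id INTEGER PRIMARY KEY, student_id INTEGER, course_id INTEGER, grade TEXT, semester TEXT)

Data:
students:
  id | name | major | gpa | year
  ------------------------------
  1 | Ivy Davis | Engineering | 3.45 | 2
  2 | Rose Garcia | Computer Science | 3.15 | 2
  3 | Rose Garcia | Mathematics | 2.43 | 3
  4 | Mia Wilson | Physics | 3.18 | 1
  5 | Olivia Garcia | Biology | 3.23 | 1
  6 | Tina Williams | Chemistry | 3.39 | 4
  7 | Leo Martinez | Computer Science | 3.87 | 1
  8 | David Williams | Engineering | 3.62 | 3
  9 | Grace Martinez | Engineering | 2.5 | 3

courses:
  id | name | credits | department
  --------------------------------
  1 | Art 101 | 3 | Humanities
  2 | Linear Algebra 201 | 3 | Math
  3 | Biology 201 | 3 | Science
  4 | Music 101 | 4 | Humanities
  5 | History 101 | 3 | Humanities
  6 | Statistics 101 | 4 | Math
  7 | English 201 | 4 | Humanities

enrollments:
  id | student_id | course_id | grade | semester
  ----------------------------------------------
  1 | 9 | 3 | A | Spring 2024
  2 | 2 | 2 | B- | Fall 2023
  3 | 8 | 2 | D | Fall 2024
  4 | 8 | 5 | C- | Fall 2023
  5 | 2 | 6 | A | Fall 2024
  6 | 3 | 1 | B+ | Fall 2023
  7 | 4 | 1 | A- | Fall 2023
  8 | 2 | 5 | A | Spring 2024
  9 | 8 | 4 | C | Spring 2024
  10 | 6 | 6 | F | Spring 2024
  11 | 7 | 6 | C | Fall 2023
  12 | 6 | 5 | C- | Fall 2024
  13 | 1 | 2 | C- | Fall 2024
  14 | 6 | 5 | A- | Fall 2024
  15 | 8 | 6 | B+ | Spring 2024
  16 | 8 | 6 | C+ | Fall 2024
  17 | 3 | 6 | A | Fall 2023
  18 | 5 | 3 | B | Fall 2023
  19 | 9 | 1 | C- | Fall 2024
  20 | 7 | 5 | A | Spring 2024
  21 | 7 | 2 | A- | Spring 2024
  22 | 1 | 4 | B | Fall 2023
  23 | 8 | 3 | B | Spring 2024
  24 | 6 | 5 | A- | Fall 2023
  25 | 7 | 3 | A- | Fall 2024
SELECT p.name, COUNT(*) AS n FROM enrollments c JOIN courses p ON c.course_id = p.id GROUP BY p.id, p.name

Execution result:
name | n
Art 101 | 3
Linear Algebra 201 | 4
Biology 201 | 4
Music 101 | 2
History 101 | 6
Statistics 101 | 6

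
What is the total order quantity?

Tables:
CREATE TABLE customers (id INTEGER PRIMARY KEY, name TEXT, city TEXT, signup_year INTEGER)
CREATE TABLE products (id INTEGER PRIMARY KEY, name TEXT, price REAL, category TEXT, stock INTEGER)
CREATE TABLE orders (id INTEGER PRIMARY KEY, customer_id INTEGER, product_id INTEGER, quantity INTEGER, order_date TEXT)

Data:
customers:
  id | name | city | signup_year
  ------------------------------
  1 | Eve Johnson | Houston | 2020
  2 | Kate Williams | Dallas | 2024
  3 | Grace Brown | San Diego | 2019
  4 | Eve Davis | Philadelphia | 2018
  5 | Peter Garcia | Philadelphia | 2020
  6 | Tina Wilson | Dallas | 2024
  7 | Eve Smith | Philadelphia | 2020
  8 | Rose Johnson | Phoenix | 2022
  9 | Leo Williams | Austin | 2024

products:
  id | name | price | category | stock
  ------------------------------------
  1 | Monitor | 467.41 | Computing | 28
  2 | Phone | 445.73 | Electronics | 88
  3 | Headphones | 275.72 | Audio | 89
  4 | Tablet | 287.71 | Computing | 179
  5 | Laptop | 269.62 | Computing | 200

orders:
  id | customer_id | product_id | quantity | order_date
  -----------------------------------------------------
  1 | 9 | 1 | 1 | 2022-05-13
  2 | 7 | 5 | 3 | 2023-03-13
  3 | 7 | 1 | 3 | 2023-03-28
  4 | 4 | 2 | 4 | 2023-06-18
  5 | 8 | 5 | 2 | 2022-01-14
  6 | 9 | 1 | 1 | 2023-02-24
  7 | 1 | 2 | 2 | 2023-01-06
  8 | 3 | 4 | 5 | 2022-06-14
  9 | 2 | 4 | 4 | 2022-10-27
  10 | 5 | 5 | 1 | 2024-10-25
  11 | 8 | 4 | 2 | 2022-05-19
SELECT SUM(quantity) FROM orders

Execution result:
28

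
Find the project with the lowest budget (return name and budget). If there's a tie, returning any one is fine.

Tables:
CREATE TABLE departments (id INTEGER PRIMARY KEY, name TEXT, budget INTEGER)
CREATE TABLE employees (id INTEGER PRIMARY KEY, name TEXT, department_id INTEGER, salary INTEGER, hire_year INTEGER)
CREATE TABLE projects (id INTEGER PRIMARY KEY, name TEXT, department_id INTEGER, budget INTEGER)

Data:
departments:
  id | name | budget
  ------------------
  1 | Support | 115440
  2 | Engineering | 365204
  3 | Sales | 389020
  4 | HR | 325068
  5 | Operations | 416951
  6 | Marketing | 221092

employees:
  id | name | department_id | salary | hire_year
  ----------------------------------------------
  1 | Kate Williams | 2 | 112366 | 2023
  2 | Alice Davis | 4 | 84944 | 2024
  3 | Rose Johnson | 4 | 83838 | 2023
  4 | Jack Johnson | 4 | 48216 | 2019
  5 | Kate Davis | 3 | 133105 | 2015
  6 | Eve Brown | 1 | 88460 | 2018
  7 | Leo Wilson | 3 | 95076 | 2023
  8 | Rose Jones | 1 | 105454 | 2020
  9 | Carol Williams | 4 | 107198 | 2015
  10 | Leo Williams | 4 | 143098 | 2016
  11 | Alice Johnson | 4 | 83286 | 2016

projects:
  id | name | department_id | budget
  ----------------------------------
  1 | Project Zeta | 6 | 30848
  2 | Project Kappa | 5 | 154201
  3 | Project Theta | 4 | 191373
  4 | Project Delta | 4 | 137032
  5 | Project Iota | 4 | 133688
SELECT name, budget FROM projects ORDER BY budget ASC LIMIT 1

Execution result:
name | budget
Project Zeta | 30848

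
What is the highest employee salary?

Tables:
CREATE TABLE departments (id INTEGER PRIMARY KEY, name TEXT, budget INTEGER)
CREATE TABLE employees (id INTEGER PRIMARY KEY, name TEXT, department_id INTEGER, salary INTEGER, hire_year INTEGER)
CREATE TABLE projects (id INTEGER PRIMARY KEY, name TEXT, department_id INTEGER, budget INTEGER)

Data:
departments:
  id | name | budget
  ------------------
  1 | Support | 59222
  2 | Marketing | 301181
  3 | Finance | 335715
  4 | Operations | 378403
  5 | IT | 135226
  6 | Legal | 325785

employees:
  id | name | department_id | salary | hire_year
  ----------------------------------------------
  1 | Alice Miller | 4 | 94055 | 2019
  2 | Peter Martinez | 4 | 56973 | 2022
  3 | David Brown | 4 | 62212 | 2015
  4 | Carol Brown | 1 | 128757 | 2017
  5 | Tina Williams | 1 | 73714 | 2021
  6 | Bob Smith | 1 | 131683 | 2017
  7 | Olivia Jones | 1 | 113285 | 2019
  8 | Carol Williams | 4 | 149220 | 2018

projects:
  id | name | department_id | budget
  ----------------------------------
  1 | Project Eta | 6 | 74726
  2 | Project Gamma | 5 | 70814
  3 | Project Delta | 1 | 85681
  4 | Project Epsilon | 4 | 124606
SELECT MAX(salary) FROM employees

Execution result:
149220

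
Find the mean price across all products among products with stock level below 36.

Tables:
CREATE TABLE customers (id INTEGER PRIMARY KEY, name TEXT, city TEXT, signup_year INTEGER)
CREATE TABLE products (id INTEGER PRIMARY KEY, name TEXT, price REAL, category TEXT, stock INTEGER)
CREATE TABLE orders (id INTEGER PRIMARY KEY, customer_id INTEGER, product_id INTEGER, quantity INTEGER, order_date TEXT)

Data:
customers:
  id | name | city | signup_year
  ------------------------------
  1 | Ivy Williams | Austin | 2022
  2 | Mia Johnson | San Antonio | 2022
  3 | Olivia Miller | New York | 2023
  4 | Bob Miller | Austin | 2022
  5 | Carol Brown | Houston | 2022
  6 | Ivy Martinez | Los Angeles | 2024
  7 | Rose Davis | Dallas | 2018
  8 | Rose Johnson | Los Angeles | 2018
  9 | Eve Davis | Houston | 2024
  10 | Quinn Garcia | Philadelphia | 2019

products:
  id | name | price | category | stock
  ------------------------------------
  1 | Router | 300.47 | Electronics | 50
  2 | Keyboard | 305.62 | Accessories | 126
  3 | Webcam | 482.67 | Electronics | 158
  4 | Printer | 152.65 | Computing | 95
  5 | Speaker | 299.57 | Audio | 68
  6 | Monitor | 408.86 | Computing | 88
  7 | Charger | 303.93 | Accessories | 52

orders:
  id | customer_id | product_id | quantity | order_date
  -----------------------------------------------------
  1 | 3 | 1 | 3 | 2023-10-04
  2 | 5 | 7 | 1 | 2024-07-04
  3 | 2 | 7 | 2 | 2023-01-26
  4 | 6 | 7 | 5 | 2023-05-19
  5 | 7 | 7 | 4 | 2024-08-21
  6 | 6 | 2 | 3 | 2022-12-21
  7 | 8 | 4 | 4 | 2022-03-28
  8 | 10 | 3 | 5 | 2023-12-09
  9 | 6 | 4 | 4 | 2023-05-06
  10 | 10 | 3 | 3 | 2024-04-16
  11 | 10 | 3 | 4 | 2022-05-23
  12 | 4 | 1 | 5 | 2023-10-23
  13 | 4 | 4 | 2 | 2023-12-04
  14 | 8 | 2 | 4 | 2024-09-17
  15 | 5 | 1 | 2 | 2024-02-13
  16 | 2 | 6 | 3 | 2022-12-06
SELECT AVG(price) FROM products WHERE stock < 36

Execution result:
NULL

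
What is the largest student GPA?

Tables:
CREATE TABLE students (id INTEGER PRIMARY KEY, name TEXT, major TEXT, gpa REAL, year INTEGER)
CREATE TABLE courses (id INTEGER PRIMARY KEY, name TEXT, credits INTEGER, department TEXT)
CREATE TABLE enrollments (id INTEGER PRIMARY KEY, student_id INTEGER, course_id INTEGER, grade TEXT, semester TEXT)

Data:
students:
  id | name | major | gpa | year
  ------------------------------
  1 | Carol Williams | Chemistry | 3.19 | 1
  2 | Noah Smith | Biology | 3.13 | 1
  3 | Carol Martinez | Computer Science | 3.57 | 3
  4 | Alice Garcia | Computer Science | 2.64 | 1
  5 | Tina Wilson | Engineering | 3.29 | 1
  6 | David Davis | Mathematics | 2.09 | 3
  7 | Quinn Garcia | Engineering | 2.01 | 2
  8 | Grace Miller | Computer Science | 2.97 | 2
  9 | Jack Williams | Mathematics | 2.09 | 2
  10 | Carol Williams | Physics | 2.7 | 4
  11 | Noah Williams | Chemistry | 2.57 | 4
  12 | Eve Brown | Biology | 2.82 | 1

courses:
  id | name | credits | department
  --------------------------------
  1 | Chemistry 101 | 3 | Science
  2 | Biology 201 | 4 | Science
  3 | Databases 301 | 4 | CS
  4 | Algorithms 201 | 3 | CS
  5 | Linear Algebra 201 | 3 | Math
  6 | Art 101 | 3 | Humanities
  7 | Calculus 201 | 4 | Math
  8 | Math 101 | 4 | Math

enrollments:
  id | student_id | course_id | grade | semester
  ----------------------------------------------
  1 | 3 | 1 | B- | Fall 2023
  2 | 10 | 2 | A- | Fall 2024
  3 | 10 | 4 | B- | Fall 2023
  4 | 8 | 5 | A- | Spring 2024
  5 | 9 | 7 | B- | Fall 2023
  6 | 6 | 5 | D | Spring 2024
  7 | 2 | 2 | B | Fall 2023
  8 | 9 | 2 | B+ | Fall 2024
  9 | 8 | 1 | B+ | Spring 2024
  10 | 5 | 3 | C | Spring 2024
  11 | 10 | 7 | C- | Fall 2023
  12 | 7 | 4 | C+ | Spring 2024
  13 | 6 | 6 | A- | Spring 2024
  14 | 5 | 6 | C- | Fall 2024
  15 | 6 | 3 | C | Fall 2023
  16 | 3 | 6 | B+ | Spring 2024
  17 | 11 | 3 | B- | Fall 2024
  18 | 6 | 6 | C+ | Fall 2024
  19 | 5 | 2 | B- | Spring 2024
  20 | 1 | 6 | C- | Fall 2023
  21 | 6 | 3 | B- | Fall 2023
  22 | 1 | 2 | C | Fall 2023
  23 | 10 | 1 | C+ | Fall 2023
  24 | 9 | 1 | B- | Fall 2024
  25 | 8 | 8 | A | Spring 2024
SELECT MAX(gpa) FROM students

Execution result:
3.57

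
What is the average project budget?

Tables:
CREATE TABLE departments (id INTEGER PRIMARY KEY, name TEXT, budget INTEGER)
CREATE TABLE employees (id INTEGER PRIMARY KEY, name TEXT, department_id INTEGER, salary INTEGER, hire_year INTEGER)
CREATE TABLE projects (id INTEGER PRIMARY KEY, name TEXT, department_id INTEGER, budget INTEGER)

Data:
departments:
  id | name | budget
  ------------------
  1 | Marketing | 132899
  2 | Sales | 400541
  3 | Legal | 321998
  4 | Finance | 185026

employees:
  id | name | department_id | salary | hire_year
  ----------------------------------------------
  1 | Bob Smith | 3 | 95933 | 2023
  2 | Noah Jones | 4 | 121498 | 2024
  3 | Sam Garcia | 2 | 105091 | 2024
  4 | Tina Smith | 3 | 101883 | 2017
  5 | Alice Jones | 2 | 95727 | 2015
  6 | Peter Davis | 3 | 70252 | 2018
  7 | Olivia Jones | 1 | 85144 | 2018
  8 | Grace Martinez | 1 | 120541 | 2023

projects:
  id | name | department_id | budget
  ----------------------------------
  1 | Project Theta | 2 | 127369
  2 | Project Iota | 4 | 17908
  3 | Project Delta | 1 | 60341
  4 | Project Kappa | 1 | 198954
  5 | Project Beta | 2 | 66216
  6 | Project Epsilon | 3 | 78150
SELECT AVG(budget) FROM projects

Execution result:
91489.67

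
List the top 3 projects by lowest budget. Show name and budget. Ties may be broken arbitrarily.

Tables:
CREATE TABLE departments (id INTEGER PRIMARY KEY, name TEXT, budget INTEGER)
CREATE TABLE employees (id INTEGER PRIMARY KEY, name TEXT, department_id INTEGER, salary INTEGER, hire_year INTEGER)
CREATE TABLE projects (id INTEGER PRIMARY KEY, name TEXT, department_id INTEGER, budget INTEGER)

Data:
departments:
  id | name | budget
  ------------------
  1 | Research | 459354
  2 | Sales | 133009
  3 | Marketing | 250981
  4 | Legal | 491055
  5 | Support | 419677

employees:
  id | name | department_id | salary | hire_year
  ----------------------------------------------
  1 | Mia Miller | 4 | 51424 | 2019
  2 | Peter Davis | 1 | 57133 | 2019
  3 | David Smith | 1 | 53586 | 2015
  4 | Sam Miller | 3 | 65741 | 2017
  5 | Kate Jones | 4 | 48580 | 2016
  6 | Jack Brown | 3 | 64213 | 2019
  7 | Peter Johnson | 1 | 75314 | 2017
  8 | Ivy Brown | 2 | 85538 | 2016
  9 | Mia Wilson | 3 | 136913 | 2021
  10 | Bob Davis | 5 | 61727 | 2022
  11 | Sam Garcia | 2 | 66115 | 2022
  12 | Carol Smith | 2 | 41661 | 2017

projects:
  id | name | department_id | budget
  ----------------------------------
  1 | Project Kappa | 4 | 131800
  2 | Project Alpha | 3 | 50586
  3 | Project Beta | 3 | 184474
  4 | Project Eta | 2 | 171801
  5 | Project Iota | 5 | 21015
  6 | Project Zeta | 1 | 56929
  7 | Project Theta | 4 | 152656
SELECT name, budget FROM projects ORDER BY budget ASC LIMIT 3

Execution result:
name | budget
Project Iota | 21015
Project Alpha | 50586
Project Zeta | 56929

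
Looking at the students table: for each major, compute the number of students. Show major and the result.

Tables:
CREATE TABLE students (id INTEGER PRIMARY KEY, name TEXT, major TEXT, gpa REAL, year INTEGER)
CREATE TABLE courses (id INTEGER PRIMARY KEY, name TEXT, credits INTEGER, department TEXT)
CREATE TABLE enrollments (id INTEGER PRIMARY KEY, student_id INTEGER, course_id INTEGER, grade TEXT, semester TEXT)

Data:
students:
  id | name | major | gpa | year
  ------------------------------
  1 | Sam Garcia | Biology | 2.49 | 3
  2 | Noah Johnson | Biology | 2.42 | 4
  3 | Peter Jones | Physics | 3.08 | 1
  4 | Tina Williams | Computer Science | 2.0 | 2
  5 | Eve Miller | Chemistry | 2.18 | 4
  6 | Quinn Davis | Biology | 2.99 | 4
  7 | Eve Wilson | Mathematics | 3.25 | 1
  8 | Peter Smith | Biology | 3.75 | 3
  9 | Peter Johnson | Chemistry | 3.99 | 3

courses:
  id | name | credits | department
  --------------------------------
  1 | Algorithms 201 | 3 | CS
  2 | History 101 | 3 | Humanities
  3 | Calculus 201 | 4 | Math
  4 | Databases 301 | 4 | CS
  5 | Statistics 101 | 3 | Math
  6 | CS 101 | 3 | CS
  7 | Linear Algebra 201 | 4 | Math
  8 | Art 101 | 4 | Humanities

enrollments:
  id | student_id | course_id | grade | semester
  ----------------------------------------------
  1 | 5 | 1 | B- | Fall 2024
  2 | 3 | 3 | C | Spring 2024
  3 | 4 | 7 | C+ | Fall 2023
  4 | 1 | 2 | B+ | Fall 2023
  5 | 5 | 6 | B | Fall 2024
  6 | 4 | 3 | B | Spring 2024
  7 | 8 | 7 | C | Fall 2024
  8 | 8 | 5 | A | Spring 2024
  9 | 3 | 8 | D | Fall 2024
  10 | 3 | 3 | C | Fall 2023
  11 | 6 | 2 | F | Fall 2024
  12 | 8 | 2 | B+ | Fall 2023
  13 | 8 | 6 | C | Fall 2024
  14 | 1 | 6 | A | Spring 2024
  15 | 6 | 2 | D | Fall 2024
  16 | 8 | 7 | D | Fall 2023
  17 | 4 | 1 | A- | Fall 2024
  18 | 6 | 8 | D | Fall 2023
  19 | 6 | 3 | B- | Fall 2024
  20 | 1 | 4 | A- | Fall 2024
SELECT major, COUNT(*) AS n FROM students GROUP BY major

Execution result:
major | n
Biology | 4
Chemistry | 2
Computer Science | 1
Mathematics | 1
Physics | 1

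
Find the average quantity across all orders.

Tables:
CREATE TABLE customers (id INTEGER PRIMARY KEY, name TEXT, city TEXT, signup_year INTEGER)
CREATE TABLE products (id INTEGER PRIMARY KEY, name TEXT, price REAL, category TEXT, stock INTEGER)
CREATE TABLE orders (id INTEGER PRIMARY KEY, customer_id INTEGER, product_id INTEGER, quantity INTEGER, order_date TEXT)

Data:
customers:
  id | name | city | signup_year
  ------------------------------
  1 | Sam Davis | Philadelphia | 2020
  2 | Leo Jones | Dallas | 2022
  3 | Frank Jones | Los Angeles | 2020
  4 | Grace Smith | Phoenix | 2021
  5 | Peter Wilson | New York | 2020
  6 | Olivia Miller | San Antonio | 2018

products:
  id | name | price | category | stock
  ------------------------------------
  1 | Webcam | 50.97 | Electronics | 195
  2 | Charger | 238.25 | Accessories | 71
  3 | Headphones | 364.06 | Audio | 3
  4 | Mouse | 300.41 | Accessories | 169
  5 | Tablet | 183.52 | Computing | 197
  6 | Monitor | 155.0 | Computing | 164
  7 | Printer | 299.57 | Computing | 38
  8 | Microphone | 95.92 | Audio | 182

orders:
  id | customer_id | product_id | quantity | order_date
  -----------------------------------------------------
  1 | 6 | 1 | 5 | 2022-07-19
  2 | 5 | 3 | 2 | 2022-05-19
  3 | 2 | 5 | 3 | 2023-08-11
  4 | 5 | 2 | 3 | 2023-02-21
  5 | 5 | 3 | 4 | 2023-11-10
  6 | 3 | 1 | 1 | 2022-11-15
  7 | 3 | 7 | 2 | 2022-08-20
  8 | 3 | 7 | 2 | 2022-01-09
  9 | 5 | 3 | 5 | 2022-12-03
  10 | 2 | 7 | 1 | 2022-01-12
SELECT AVG(quantity) FROM orders

Execution result:
2.80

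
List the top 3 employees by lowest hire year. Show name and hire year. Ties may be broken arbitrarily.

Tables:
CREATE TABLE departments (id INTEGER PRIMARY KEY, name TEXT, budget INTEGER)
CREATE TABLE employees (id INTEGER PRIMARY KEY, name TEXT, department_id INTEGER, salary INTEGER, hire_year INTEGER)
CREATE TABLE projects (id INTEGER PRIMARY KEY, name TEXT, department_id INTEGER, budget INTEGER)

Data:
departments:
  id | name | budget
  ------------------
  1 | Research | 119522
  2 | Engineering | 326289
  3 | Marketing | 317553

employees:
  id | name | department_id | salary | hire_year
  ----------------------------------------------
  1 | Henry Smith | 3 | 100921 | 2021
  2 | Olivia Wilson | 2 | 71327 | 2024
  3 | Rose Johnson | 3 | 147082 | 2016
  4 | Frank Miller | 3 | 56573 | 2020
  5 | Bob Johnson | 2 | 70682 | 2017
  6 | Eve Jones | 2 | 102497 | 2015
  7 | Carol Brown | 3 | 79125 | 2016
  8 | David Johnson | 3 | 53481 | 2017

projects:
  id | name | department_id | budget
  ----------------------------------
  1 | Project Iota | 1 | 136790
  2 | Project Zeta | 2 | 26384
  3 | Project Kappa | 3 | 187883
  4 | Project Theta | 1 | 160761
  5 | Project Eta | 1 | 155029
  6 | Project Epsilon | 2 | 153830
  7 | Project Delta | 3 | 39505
SELECT name, hire_year FROM employees ORDER BY hire_year ASC LIMIT 3

Execution result:
name | hire_year
Eve Jones | 2015
Rose Johnson | 2016
Carol Brown | 2016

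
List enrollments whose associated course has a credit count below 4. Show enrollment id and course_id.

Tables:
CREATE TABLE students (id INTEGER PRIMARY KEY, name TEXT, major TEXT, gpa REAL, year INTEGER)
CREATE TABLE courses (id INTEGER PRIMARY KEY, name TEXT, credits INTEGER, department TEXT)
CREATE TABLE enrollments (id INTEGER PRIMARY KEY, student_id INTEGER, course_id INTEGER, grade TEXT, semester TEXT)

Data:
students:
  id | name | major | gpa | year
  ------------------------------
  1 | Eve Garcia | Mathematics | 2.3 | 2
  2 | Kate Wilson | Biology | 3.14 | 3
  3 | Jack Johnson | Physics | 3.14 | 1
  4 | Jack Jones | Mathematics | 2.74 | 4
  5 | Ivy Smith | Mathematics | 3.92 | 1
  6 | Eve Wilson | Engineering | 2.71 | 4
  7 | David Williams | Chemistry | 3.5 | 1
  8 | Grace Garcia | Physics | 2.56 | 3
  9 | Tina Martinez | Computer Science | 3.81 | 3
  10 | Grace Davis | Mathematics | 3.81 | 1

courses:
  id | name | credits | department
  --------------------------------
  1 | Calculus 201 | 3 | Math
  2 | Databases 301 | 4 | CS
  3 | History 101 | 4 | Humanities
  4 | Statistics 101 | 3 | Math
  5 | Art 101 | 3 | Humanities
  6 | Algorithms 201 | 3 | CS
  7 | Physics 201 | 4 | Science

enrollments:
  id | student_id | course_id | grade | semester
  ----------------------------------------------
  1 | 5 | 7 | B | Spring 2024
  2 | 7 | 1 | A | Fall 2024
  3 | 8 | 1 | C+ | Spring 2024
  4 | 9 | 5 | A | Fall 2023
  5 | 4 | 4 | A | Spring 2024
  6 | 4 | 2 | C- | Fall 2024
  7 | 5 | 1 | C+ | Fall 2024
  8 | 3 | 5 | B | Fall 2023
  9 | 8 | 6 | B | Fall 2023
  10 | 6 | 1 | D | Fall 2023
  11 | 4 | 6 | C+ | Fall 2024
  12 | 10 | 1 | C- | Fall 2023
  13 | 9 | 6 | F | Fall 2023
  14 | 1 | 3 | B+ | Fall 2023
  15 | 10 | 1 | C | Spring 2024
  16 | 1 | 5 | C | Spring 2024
SELECT id, course_id FROM enrollments WHERE course_id IN (SELECT id FROM courses WHERE credits < 4)

Execution result:
id | course_id
2 | 1
3 | 1
4 | 5
5 | 4
7 | 1
8 | 5
9 | 6
10 | 1
11 | 6
12 | 1
13 | 6
15 | 1
16 | 5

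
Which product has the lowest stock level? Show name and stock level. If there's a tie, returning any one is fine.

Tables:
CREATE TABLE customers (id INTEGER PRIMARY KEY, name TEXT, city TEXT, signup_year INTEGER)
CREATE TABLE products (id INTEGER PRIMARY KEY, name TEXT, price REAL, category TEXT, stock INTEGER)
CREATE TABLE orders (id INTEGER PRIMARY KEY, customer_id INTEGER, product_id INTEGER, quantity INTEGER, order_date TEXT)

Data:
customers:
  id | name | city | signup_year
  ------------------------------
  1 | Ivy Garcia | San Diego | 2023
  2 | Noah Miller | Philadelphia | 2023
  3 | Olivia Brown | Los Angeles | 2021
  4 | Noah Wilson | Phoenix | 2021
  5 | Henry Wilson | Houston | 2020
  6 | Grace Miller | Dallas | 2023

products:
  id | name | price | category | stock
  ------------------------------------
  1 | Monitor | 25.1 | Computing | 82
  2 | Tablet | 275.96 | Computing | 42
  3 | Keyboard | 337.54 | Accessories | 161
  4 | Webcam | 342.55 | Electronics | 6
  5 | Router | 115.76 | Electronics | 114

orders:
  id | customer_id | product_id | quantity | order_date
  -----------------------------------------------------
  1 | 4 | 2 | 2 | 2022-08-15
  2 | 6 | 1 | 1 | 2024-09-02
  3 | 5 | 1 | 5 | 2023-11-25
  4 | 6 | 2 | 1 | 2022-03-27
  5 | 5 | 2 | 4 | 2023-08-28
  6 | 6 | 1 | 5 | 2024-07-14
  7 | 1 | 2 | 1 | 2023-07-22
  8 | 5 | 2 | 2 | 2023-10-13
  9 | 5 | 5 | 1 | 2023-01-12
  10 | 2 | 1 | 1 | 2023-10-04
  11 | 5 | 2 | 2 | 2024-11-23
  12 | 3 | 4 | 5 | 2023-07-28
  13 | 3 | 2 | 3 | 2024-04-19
SELECT name, stock FROM products ORDER BY stock ASC LIMIT 1

Execution result:
name | stock
Webcam | 6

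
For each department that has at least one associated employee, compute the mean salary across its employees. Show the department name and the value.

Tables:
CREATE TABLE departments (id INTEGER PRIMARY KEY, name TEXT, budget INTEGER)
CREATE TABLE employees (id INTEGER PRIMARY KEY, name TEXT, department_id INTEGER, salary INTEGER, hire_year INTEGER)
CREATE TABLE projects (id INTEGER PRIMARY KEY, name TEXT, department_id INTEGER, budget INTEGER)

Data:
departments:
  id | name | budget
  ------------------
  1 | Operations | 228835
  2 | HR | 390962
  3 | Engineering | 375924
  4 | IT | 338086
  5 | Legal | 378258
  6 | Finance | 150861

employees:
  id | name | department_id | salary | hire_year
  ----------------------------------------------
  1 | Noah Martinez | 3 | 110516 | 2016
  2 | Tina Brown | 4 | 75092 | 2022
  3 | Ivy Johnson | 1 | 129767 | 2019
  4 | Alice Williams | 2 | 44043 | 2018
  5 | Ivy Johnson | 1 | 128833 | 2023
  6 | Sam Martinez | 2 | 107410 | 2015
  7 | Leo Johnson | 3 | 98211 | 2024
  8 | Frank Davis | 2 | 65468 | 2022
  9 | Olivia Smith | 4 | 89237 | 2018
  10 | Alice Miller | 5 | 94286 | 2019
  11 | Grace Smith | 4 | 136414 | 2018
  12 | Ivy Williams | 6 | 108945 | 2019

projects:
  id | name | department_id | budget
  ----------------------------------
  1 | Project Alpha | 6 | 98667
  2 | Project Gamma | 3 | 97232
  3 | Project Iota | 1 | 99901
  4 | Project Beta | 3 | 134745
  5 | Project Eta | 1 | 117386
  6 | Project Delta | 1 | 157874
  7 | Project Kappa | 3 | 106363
SELECT p.name, AVG(c.salary) AS avg_salary FROM employees c JOIN departments p ON c.department_id = p.id GROUP BY p.id, p.name

Execution result:
name | avg_salary
Operations | 129300.00
HR | 72307.00
Engineering | 104363.50
IT | 100247.67
Legal | 94286.00
Finance | 108945.00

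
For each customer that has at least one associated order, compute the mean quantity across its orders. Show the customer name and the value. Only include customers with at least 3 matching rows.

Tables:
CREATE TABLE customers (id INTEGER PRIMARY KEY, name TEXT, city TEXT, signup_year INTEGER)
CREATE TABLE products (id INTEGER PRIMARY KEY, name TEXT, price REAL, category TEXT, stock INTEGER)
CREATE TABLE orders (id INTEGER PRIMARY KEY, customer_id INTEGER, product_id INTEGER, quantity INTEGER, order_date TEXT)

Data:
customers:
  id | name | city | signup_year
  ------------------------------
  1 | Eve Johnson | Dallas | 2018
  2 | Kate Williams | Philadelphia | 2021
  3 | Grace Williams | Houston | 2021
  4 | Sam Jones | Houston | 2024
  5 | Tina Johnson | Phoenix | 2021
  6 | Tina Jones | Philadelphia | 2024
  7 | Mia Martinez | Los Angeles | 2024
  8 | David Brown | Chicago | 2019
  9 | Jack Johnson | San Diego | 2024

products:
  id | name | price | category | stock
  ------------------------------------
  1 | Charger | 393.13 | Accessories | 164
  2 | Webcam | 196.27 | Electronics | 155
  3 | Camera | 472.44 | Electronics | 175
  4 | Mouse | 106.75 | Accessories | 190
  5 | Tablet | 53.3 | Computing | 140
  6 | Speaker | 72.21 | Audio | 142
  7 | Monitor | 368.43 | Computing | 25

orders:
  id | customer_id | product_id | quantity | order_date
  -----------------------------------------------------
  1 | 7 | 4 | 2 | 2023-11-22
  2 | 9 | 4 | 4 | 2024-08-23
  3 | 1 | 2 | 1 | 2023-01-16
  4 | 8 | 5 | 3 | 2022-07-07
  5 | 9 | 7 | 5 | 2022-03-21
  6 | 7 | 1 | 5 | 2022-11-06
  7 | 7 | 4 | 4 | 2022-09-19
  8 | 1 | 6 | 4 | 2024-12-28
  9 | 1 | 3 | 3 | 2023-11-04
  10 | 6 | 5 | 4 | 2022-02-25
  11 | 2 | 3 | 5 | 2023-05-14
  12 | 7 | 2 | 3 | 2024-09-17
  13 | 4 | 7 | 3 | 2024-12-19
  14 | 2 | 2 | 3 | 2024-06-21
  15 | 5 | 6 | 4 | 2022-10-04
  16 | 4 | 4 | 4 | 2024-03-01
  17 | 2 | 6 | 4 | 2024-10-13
SELECT p.name, AVG(c.quantity) AS avg_quantity FROM orders c JOIN customers p ON c.customer_id = p.id GROUP BY p.id, p.name HAVING COUNT(*) >= 3

Execution result:
name | avg_quantity
Eve Johnson | 2.67
Kate Williams | 4.00
Mia Martinez | 3.50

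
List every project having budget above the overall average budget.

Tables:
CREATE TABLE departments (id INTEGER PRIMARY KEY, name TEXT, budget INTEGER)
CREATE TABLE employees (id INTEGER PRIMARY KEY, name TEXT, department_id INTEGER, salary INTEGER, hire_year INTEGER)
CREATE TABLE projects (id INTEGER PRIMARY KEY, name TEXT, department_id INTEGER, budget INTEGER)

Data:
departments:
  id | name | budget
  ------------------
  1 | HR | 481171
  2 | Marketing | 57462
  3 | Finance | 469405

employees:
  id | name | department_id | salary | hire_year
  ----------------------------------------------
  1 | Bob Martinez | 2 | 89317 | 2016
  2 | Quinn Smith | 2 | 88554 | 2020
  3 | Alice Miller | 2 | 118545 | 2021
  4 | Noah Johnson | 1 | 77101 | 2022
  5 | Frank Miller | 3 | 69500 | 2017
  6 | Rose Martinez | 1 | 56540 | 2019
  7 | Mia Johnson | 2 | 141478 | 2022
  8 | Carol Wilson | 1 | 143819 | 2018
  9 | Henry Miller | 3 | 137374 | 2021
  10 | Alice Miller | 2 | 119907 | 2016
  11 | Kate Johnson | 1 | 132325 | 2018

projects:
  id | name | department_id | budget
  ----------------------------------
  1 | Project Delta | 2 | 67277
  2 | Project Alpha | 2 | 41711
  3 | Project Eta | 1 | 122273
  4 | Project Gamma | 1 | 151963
SELECT name, budget FROM projects WHERE budget > (SELECT AVG(budget) FROM projects)

Execution result:
name | budget
Project Eta | 122273
Project Gamma | 151963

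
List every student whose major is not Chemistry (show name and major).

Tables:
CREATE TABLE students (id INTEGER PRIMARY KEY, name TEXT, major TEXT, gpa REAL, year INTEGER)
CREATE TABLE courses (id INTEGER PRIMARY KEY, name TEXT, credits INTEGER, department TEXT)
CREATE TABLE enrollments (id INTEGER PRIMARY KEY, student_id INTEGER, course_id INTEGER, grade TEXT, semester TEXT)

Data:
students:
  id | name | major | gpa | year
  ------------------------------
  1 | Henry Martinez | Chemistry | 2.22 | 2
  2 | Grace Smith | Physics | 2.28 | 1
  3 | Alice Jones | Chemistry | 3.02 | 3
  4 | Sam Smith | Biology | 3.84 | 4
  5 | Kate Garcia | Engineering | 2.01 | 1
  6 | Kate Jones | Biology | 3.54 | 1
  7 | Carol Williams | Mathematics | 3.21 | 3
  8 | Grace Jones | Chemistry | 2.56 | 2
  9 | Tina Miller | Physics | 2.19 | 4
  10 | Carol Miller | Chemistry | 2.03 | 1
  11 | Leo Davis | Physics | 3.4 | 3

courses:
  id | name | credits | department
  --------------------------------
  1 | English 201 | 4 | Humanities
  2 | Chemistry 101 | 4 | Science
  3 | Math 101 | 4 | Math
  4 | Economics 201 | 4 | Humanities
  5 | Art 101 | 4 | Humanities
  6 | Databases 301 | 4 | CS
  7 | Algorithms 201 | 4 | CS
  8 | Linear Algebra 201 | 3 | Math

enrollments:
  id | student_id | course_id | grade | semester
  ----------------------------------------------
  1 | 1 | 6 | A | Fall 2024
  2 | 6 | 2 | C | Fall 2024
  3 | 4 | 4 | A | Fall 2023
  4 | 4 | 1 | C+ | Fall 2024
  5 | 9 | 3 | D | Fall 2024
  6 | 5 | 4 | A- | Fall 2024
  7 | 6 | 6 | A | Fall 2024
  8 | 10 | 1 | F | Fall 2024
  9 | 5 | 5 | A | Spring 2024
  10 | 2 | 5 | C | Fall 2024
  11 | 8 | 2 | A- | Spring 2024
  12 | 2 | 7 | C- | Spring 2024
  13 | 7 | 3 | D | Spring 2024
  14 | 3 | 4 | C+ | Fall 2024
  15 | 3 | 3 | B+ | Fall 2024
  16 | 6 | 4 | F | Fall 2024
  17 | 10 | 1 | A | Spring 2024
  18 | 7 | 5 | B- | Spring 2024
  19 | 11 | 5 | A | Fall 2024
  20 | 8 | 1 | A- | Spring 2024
SELECT name, major FROM students WHERE major <> 'Chemistry'

Execution result:
name | major
Grace Smith | Physics
Sam Smith | Biology
Kate Garcia | Engineering
Kate Jones | Biology
Carol Williams | Mathematics
Tina Miller | Physics
Leo Davis | Physics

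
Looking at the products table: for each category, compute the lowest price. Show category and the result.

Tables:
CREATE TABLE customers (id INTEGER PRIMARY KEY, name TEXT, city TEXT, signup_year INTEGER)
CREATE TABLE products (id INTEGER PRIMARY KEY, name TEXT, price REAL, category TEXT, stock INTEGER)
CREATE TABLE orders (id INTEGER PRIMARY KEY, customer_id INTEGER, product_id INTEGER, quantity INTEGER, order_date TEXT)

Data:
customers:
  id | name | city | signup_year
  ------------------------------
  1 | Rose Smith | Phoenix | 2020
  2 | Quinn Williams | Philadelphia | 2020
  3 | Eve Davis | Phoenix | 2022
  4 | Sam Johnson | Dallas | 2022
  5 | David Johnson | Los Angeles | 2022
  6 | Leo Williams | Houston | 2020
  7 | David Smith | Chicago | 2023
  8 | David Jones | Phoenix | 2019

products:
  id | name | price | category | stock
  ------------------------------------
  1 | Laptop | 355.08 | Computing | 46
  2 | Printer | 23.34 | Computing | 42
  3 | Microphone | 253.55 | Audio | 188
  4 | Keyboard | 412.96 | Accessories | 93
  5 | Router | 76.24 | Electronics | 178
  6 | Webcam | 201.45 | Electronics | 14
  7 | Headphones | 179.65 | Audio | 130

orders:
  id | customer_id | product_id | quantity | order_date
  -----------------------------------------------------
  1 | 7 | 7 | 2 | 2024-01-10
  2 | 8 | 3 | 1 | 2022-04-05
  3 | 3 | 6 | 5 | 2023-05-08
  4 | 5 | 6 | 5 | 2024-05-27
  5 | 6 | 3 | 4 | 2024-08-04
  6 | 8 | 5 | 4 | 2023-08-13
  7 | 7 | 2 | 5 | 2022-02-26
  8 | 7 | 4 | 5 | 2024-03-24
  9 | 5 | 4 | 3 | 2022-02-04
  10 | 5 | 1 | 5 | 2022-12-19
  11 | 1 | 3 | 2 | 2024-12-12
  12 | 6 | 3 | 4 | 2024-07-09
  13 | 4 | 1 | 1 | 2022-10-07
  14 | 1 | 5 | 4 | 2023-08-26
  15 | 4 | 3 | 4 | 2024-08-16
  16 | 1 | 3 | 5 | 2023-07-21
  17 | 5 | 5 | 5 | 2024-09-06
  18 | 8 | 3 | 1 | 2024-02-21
SELECT category, MIN(price) AS min_price FROM products GROUP BY category

Execution result:
category | min_price
Accessories | 412.96
Audio | 179.65
Computing | 23.34
Electronics | 76.24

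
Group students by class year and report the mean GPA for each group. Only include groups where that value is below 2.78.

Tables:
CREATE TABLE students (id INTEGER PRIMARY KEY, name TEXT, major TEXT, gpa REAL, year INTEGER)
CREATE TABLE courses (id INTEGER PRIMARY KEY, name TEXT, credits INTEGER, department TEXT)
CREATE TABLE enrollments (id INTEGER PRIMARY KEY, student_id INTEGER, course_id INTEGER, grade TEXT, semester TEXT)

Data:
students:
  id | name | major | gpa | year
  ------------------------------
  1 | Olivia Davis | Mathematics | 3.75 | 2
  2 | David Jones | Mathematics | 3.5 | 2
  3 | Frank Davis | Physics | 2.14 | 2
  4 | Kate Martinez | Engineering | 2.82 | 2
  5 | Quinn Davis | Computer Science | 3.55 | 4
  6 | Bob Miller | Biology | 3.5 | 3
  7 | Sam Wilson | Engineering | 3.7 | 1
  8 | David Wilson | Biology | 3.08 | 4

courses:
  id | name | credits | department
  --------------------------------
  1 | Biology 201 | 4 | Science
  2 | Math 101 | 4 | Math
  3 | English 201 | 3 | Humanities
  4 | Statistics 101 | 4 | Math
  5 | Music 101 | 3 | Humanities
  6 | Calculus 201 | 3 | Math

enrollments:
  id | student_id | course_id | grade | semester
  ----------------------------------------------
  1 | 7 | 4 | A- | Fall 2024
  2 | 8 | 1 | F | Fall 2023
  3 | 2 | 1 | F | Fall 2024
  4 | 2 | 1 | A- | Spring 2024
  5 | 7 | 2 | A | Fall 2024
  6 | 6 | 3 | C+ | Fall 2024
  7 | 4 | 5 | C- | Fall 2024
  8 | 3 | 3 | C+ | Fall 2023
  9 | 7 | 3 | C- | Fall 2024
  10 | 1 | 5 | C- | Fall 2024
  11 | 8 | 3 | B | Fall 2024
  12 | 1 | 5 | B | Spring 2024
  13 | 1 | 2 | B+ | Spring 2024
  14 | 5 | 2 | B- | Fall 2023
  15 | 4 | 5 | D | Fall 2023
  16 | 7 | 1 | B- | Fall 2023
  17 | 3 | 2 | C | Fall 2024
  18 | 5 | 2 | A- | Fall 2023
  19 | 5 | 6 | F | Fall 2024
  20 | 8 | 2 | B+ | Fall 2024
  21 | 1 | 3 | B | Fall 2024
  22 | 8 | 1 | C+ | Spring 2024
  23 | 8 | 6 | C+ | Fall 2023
SELECT year, AVG(gpa) AS avg_gpa FROM students GROUP BY year HAVING AVG(gpa) < 2.78

Execution result:
(no rows)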